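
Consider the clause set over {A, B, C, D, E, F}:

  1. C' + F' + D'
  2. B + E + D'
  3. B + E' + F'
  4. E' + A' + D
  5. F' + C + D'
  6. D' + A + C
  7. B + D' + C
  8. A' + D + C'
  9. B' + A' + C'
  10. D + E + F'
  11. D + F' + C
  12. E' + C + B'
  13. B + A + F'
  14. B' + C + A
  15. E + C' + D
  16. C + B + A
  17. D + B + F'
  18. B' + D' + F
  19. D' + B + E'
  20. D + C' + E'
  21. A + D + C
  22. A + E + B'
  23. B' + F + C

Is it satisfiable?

Case C = 0:
Case F = 0:
(B') alone gives B = 0.
(D') alone gives D = 0.
(A) alone gives A = 1.
(E') alone gives E = 0.
All clauses are satisfied.
A satisfying assignment: A=1,  B=0,  C=0,  D=0,  E=0,  F=0.

Satisfiable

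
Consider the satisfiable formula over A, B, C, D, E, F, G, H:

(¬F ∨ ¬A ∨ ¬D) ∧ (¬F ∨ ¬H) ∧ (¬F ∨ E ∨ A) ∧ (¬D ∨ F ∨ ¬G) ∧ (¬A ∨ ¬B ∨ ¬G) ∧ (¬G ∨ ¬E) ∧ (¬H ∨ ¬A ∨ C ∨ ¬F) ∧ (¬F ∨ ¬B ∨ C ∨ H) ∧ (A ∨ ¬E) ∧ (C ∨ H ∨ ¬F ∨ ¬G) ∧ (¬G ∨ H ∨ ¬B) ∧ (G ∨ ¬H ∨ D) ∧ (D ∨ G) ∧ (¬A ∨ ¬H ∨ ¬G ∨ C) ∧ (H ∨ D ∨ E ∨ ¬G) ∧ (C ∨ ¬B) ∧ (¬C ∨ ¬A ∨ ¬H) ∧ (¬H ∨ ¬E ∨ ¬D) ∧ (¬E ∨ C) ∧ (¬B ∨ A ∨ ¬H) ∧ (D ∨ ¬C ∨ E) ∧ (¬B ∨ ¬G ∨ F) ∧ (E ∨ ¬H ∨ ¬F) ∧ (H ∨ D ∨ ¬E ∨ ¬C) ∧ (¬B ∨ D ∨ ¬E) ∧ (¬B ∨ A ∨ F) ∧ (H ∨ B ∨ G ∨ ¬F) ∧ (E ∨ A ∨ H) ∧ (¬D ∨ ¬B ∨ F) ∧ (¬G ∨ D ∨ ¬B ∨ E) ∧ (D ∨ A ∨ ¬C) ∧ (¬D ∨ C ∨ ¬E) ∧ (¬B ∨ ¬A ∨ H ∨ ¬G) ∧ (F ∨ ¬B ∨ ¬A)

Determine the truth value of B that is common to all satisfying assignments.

Suppose B = True.
Unit clause (C) forces C = True.
Try F = False.
Unit clause (¬G) forces G = False.
Unit clause (D) forces D = True.
That conflicts with the unit clause (¬D).
Undo F and try F = True.
Unit clause (¬H) forces H = False.
Unit clause (¬G) forces G = False.
Unit clause (D) forces D = True.
Unit clause (¬A) forces A = False.
Unit clause (E) forces E = True.
That conflicts with the unit clause (¬E).
Both values of F lead to a conflict.
So every satisfying assignment has B = False.

False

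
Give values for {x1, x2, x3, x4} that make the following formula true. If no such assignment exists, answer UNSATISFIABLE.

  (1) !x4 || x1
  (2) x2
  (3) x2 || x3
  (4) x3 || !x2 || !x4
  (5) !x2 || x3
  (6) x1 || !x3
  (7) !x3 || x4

(x2) alone gives x2 = true.
(x3) alone gives x3 = true.
(x1) alone gives x1 = true.
(x4) alone gives x4 = true.
All clauses are satisfied.

x1 ↦ true; x2 ↦ true; x3 ↦ true; x4 ↦ true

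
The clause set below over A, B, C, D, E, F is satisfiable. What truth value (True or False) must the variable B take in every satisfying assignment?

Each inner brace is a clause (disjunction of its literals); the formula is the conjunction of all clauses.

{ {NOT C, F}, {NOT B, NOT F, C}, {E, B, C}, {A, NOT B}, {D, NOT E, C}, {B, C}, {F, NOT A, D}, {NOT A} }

False

Suppose B = true.
Unit clause (A) forces A = true.
That conflicts with the unit clause (NOT A).
So every satisfying assignment has B = False.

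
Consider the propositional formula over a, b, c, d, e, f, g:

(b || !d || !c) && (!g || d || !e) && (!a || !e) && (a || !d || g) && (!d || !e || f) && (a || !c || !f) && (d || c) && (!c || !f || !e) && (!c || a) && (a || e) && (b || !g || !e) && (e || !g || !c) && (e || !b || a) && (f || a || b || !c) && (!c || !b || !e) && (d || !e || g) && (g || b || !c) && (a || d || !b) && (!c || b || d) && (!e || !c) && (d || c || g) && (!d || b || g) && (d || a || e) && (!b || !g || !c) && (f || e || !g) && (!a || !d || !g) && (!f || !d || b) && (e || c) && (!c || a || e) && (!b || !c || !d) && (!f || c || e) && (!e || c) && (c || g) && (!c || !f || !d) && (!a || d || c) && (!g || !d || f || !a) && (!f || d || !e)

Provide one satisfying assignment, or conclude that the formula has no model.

a ↦ true, b ↦ true, c ↦ true, d ↦ false, e ↦ false, f ↦ true, g ↦ false

Case a = true:
From the singleton clause (!e), e = false.
From the singleton clause (c), c = true.
From the singleton clause (!g), g = false.
From the singleton clause (b), b = true.
From the singleton clause (!d), d = false.
No clause remains; f is free.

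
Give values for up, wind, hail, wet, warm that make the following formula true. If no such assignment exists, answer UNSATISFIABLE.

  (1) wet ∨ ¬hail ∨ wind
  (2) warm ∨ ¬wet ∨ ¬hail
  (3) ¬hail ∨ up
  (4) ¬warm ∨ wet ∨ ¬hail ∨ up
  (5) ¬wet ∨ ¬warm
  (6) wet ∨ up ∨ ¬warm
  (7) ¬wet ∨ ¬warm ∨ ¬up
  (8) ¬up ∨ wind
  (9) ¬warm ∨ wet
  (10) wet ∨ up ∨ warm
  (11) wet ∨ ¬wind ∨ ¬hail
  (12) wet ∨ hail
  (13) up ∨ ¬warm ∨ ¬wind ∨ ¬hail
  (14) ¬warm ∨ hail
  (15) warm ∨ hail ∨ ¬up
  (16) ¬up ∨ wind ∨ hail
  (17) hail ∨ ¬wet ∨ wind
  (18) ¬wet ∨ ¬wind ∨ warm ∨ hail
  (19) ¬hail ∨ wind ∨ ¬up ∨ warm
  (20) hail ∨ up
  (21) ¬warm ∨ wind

Case hail = False:
Unit clause (wet) forces wet = True.
Unit clause (¬warm) forces warm = False.
Unit clause (¬up) forces up = False.
That conflicts with the unit clause (up).
So hail must be the other value — set hail = True.
Unit clause (up) forces up = True.
Unit clause (wind) forces wind = True.
Unit clause (wet) forces wet = True.
Unit clause (warm) forces warm = True.
That conflicts with the unit clause (¬warm).
Neither hail = True nor hail = False works.

UNSATISFIABLE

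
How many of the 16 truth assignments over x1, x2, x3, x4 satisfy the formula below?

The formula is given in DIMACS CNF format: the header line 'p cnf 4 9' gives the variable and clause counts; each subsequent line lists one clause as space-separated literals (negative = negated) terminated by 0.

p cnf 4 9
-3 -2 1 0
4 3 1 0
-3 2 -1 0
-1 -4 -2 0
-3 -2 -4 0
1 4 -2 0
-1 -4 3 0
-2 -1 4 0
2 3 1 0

4

There are 2^4 = 16 truth assignments over (x1, x2, x3, x4).
Check each against the 9 clauses (columns in the order x1, x2, x3, x4):
  F F F F  ✗ fails (x4 ∨ x3 ∨ x1)
  F F F T  ✗ fails (x2 ∨ x3 ∨ x1)
  F F T F  ✓ satisfies all
  F F T T  ✓ satisfies all
  F T F F  ✗ fails (x4 ∨ x3 ∨ x1)
  F T F T  ✓ satisfies all
  F T T F  ✗ fails (¬x3 ∨ ¬x2 ∨ x1)
  F T T T  ✗ fails (¬x3 ∨ ¬x2 ∨ x1)
  T F F F  ✓ satisfies all
  T F F T  ✗ fails (¬x1 ∨ ¬x4 ∨ x3)
  T F T F  ✗ fails (¬x3 ∨ x2 ∨ ¬x1)
  T F T T  ✗ fails (¬x3 ∨ x2 ∨ ¬x1)
  T T F F  ✗ fails (¬x2 ∨ ¬x1 ∨ x4)
  T T F T  ✗ fails (¬x1 ∨ ¬x4 ∨ ¬x2)
  T T T F  ✗ fails (¬x2 ∨ ¬x1 ∨ x4)
  T T T T  ✗ fails (¬x1 ∨ ¬x4 ∨ ¬x2)
4 of the 16 rows are models.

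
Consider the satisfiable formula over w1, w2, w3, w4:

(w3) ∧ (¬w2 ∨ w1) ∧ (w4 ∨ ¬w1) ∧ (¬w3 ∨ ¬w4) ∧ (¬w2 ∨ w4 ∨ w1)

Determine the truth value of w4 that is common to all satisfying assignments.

False

Suppose w4 = True.
(w3) alone gives w3 = True.
But (¬w3) is also a unit clause — contradiction.
So every satisfying assignment has w4 = False.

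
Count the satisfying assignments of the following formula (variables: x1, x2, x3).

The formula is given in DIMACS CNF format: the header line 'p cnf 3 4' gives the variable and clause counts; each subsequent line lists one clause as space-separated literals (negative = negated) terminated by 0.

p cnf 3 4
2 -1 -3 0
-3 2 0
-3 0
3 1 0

2

There are 2^3 = 8 truth assignments over (x1, x2, x3).
Check each against the 4 clauses (columns in the order x1, x2, x3):
  F F F  ✗ fails (x3 ∨ x1)
  F F T  ✗ fails (¬x3 ∨ x2)
  F T F  ✗ fails (x3 ∨ x1)
  F T T  ✗ fails (¬x3)
  T F F  ✓ satisfies all
  T F T  ✗ fails (x2 ∨ ¬x1 ∨ ¬x3)
  T T F  ✓ satisfies all
  T T T  ✗ fails (¬x3)
2 of the 8 rows are models.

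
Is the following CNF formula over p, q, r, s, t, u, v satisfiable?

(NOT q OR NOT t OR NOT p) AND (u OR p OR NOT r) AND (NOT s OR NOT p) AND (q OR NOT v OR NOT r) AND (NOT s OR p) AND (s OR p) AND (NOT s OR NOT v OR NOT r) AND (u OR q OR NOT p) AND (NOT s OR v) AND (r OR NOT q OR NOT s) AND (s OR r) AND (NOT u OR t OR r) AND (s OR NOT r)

No

Case s = false:
From the singleton clause (p), p = true.
From the singleton clause (r), r = true.
That conflicts with the unit clause (NOT r).
So s must be the other value — set s = true.
From the singleton clause (NOT p), p = false.
That conflicts with the unit clause (p).
Both values of s lead to a conflict.
No assignment satisfies every clause.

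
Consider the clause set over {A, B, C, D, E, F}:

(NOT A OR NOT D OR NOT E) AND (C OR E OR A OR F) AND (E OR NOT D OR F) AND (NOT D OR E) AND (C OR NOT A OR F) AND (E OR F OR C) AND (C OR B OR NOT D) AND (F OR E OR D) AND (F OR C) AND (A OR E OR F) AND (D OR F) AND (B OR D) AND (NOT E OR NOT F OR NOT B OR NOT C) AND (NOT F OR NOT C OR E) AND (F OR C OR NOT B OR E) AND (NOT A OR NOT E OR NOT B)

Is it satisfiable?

Branch on D: set D = false.
(F) alone gives F = true.
(B) alone gives B = true.
Branch on E: set E = false.
(NOT C) alone gives C = false.
Every clause is now satisfied; A is unconstrained.
A satisfying assignment: A: false,  B: true,  C: false,  D: false,  E: false,  F: true.

Yes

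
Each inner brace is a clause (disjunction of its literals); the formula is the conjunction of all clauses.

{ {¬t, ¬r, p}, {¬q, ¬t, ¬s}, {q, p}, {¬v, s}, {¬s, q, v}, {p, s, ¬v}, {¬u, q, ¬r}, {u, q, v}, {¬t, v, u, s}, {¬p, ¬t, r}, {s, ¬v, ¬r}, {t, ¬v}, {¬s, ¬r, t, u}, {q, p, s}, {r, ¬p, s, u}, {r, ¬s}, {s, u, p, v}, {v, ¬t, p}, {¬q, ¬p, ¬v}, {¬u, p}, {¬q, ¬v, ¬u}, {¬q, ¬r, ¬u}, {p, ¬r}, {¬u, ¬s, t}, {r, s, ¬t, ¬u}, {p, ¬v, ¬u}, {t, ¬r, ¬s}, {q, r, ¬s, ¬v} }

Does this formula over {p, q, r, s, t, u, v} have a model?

Yes

Branch on q: set q = True.
Branch on t: set t = False.
Unit clause (¬v) forces v = False.
Branch on r: set r = False.
Unit clause (¬s) forces s = False.
Branch on p: set p = True.
Unit clause (u) forces u = True.
All clauses are satisfied.
A satisfying assignment: p=True,  q=True,  r=False,  s=False,  t=False,  u=True,  v=False.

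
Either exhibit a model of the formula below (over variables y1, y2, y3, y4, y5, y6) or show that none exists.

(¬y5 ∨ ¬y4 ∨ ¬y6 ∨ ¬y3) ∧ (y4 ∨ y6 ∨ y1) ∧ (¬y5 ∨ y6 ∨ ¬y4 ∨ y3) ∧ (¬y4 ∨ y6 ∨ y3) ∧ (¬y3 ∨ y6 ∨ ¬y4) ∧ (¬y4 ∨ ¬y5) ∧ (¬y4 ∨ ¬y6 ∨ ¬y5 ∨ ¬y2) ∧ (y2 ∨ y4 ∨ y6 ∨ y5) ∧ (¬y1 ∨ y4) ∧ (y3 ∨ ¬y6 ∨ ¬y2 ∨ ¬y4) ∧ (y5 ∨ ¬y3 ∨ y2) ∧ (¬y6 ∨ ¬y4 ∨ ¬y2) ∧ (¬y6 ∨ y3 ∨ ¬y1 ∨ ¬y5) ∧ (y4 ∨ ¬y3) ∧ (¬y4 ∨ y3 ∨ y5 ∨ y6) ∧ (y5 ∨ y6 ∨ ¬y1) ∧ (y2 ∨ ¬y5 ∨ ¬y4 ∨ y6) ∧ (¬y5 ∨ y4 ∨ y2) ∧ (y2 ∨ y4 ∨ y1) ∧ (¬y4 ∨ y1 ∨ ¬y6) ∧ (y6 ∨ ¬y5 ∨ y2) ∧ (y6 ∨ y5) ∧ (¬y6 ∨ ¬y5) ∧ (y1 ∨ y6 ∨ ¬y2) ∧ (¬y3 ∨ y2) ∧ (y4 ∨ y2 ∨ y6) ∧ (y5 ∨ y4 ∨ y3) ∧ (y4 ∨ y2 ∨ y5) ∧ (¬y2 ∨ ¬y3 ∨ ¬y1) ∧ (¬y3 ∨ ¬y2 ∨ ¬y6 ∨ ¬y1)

y1: True; y2: False; y3: False; y4: True; y5: False; y6: True

Case y4 = True:
The clause (¬y5) is unit, so y5 = False.
The clause (y6) is unit, so y6 = True.
The clause (¬y2) is unit, so y2 = False.
The clause (¬y3) is unit, so y3 = False.
The clause (y1) is unit, so y1 = True.
Every clause now holds.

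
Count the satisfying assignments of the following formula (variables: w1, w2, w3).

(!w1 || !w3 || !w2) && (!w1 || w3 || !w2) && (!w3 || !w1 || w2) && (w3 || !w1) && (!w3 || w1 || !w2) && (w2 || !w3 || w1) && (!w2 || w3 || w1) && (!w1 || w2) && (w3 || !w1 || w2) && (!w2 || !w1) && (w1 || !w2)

1

There are 2^3 = 8 truth assignments over (w1, w2, w3).
Check each against the 11 clauses (columns in the order w1, w2, w3):
  F F F  ✓ satisfies all
  F F T  ✗ fails (w2 || !w3 || w1)
  F T F  ✗ fails (!w2 || w3 || w1)
  F T T  ✗ fails (!w3 || w1 || !w2)
  T F F  ✗ fails (w3 || !w1)
  T F T  ✗ fails (!w3 || !w1 || w2)
  T T F  ✗ fails (!w1 || w3 || !w2)
  T T T  ✗ fails (!w1 || !w3 || !w2)
1 of the 8 rows is a model.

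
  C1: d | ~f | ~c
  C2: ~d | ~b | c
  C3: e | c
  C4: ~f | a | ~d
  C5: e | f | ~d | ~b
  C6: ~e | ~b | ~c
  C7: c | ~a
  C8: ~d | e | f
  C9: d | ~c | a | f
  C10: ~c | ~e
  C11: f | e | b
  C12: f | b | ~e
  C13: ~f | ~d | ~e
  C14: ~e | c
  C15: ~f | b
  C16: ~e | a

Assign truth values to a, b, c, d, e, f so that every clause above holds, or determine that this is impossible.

Try e = 0.
Unit clause (c) forces c = 1.
Try d = 1.
Unit clause (f) forces f = 1.
Unit clause (a) forces a = 1.
Unit clause (b) forces b = 1.
This assignment satisfies each clause.

a=1,  b=1,  c=1,  d=1,  e=0,  f=1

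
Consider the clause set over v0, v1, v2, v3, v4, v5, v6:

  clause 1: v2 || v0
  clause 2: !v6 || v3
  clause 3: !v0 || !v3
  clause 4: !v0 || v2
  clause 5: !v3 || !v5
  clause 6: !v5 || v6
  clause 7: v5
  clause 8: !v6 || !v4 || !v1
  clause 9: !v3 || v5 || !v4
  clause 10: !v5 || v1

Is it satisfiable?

Unsatisfiable

Unit clause (v5) forces v5 = true.
Unit clause (!v3) forces v3 = false.
Unit clause (!v6) forces v6 = false.
That conflicts with the unit clause (v6).
No assignment satisfies every clause.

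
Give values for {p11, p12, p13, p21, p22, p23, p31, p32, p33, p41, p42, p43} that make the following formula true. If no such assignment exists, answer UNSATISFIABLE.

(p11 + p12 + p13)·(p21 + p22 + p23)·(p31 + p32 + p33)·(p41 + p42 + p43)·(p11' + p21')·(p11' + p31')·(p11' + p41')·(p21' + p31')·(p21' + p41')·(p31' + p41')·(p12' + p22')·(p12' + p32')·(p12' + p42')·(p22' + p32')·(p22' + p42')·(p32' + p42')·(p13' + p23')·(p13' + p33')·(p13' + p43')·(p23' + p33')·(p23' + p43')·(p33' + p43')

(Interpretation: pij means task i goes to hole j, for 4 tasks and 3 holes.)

UNSATISFIABLE

Branch on p11: set p11 = 0.
Branch on p12: set p12 = 1.
From the singleton clause (p22'), p22 = 0.
From the singleton clause (p32'), p32 = 0.
From the singleton clause (p42'), p42 = 0.
Branch on p21: set p21 = 1.
From the singleton clause (p31'), p31 = 0.
From the singleton clause (p33), p33 = 1.
From the singleton clause (p41'), p41 = 0.
From the singleton clause (p43), p43 = 1.
That conflicts with the unit clause (p43').
Backtrack on p21: now try p21 = 0.
From the singleton clause (p23), p23 = 1.
From the singleton clause (p13'), p13 = 0.
From the singleton clause (p33'), p33 = 0.
From the singleton clause (p31), p31 = 1.
From the singleton clause (p41'), p41 = 0.
From the singleton clause (p43), p43 = 1.
That conflicts with the unit clause (p43').
Both values of p21 lead to a conflict.
Backtrack on p12: now try p12 = 0.
From the singleton clause (p13), p13 = 1.
From the singleton clause (p23'), p23 = 0.
From the singleton clause (p33'), p33 = 0.
From the singleton clause (p43'), p43 = 0.
Branch on p21: set p21 = 1.
From the singleton clause (p31'), p31 = 0.
From the singleton clause (p32), p32 = 1.
From the singleton clause (p41'), p41 = 0.
From the singleton clause (p42), p42 = 1.
That conflicts with the unit clause (p42').
Backtrack on p21: now try p21 = 0.
From the singleton clause (p22), p22 = 1.
From the singleton clause (p32'), p32 = 0.
From the singleton clause (p31), p31 = 1.
From the singleton clause (p41'), p41 = 0.
From the singleton clause (p42), p42 = 1.
That conflicts with the unit clause (p42').
Both values of p21 lead to a conflict.
Both values of p12 lead to a conflict.
Backtrack on p11: now try p11 = 1.
From the singleton clause (p21'), p21 = 0.
From the singleton clause (p31'), p31 = 0.
From the singleton clause (p41'), p41 = 0.
Branch on p22: set p22 = 1.
From the singleton clause (p12'), p12 = 0.
From the singleton clause (p32'), p32 = 0.
From the singleton clause (p33), p33 = 1.
From the singleton clause (p42'), p42 = 0.
From the singleton clause (p43), p43 = 1.
That conflicts with the unit clause (p43').
Backtrack on p22: now try p22 = 0.
From the singleton clause (p23), p23 = 1.
From the singleton clause (p13'), p13 = 0.
From the singleton clause (p33'), p33 = 0.
From the singleton clause (p32), p32 = 1.
From the singleton clause (p12'), p12 = 0.
From the singleton clause (p42'), p42 = 0.
From the singleton clause (p43), p43 = 1.
That conflicts with the unit clause (p43').
Both values of p22 lead to a conflict.
Both values of p11 lead to a conflict.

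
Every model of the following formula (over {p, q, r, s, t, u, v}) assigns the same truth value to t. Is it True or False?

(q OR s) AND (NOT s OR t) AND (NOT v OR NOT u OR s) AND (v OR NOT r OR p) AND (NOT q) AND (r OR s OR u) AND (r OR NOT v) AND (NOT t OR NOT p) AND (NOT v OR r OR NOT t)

Suppose t = false.
From the singleton clause (NOT s), s = false.
From the singleton clause (q), q = true.
Now (NOT q) is unsatisfied and unit — conflict.
So every satisfying assignment has t = True.

True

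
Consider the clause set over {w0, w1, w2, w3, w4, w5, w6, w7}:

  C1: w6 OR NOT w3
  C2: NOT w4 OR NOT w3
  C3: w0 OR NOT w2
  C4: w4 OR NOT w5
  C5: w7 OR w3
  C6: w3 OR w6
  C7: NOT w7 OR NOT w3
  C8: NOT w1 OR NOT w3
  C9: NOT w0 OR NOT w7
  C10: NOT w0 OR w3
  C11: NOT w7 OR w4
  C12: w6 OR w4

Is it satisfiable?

Satisfiable

Branch on w6: set w6 = true.
Branch on w4: set w4 = true.
(NOT w3) alone gives w3 = false.
(w7) alone gives w7 = true.
(NOT w0) alone gives w0 = false.
(NOT w2) alone gives w2 = false.
No clause remains; w1, w5 are free.
A satisfying assignment: w0 ↦ false, w1 ↦ true, w2 ↦ false, w3 ↦ false, w4 ↦ true, w5 ↦ true, w6 ↦ true, w7 ↦ true.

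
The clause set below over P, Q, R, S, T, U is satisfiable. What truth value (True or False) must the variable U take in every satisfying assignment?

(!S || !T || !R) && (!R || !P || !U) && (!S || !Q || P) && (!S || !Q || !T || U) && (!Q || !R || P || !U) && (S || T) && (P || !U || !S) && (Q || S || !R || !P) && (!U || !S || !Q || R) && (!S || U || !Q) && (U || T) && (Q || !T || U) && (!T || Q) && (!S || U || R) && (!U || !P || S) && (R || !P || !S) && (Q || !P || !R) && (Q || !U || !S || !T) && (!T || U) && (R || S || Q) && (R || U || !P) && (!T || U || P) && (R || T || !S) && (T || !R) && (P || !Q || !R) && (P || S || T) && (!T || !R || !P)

Suppose U = false.
The clause (T) is unit, so T = true.
That conflicts with the unit clause (!T).
So every satisfying assignment has U = True.

True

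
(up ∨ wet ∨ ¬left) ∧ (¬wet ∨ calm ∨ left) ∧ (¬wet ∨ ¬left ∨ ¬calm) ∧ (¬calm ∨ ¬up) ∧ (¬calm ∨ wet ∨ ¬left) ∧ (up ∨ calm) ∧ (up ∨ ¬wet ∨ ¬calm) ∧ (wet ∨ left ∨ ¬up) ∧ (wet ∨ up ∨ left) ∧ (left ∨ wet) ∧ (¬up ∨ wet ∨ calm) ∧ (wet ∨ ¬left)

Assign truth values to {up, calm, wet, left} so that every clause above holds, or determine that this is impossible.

up ↦ True,  calm ↦ False,  wet ↦ True,  left ↦ True

Case calm = False:
(up) alone gives up = True.
(wet) alone gives wet = True.
(left) alone gives left = True.
All clauses are satisfied.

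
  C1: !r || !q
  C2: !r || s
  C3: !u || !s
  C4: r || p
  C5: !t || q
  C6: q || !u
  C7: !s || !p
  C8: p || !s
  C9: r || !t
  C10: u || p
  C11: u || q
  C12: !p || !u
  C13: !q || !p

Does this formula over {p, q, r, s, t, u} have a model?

Try r = false.
(p) alone gives p = true.
(!s) alone gives s = false.
(!t) alone gives t = false.
(!u) alone gives u = false.
(q) alone gives q = true.
That conflicts with the unit clause (!q).
Undo r and try r = true.
(!q) alone gives q = false.
(s) alone gives s = true.
(!u) alone gives u = false.
That conflicts with the unit clause (u).
Both values of r lead to a conflict.
No assignment satisfies every clause.

Unsatisfiable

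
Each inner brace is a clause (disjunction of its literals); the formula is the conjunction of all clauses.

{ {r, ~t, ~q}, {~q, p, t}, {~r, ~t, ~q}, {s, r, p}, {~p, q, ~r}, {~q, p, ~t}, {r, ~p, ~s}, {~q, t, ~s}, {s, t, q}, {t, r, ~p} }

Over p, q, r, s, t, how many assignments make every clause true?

7

There are 2^5 = 32 truth assignments over (p, q, r, s, t).
Split on r. With r = 1, the clauses containing r are satisfied and ~r drops from the rest; 4 of the 2^4 = 16 assignments to the other variables satisfy what remains.
With r = 0, by the same count on the reduced clause set, 3 assignments work.
Total: 4 + 3 = 7.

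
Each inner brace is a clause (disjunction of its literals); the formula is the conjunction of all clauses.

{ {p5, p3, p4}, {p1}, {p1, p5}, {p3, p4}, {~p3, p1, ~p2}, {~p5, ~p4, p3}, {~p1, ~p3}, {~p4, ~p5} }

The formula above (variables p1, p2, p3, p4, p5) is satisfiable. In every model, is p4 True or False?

Suppose p4 = 0.
(p1) alone gives p1 = 1.
(p3) alone gives p3 = 1.
But (~p3) is also a unit clause — contradiction.
So every satisfying assignment has p4 = True.

True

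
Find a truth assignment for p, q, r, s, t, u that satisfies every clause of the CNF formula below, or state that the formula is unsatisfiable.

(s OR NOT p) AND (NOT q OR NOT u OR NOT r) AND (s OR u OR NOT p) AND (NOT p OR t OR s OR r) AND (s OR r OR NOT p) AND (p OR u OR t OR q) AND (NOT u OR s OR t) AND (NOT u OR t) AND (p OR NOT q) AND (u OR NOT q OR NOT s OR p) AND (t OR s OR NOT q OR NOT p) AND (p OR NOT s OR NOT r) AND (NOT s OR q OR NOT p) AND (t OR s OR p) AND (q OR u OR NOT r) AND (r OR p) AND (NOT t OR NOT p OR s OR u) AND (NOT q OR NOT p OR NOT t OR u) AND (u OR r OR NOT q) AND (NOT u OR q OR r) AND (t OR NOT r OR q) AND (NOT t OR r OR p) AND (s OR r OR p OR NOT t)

p ↦ false; q ↦ false; r ↦ true; s ↦ false; t ↦ true; u ↦ true

Suppose s = false.
From the singleton clause (NOT p), p = false.
From the singleton clause (NOT q), q = false.
From the singleton clause (t), t = true.
From the singleton clause (r), r = true.
From the singleton clause (u), u = true.
All clauses are satisfied.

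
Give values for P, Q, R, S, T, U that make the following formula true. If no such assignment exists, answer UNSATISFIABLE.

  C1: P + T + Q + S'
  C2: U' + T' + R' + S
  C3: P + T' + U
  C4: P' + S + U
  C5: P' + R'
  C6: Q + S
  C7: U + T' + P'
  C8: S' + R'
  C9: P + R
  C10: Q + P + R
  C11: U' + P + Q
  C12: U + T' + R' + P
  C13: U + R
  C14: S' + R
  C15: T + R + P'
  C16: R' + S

Branch on P: set P = 1.
From the singleton clause (R'), R = 0.
From the singleton clause (U), U = 1.
From the singleton clause (S'), S = 0.
From the singleton clause (Q), Q = 1.
From the singleton clause (T), T = 1.
This assignment satisfies each clause.

P ↦ 1, Q ↦ 1, R ↦ 0, S ↦ 0, T ↦ 1, U ↦ 1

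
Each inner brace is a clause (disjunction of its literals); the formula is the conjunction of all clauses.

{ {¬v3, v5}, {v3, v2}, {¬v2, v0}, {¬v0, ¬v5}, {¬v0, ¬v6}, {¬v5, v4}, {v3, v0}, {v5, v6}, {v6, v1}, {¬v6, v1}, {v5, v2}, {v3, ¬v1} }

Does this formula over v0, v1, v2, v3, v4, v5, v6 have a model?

Try v3 = True.
(v5) alone gives v5 = True.
(¬v0) alone gives v0 = False.
(¬v2) alone gives v2 = False.
(v4) alone gives v4 = True.
Try v6 = False.
(v1) alone gives v1 = True.
All clauses are satisfied.
A satisfying assignment: v0=False, v1=True, v2=False, v3=True, v4=True, v5=True, v6=False.

Yes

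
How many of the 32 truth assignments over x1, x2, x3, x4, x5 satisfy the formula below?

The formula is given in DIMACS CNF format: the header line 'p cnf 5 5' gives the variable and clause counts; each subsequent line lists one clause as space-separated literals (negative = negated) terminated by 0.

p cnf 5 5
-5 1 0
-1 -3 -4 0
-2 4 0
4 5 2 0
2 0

4

There are 2^5 = 32 truth assignments over (x1, x2, x3, x4, x5).
Split on x4. With x4 = True, the clauses containing x4 are satisfied and ¬x4 drops from the rest; 4 of the 2^4 = 16 assignments to the other variables satisfy what remains.
With x4 = False, by the same count on the reduced clause set, 0 assignments work.
Total: 4 + 0 = 4.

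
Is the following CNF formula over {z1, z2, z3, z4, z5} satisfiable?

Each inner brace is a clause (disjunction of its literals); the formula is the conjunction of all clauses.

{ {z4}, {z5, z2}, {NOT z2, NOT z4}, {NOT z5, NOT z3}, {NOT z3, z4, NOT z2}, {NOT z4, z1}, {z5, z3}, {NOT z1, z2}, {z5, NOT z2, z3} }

Unsatisfiable

(z4) alone gives z4 = true.
(NOT z2) alone gives z2 = false.
(z5) alone gives z5 = true.
(NOT z3) alone gives z3 = false.
(z1) alone gives z1 = true.
That conflicts with the unit clause (NOT z1).
No assignment satisfies every clause.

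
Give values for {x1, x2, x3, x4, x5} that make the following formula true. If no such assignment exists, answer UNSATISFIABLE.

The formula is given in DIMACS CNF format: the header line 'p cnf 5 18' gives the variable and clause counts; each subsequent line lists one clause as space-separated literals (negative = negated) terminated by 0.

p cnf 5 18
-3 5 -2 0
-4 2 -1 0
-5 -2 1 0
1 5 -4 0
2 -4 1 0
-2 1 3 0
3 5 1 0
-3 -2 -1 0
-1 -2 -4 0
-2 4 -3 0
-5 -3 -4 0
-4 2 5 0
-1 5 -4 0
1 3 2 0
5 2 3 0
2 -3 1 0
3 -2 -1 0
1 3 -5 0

x1 ↦ True,  x2 ↦ False,  x3 ↦ False,  x4 ↦ False,  x5 ↦ True

Case x3 = False:
Case x2 = False:
From the singleton clause (x1), x1 = True.
From the singleton clause (¬x4), x4 = False.
From the singleton clause (x5), x5 = True.
Every clause now holds.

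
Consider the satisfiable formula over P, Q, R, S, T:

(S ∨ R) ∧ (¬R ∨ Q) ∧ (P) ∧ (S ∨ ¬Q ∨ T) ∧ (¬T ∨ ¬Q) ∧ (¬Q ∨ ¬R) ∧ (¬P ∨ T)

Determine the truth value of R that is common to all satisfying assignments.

False

Suppose R = True.
Unit clause (Q) forces Q = True.
But (¬Q) is also a unit clause — contradiction.
So every satisfying assignment has R = False.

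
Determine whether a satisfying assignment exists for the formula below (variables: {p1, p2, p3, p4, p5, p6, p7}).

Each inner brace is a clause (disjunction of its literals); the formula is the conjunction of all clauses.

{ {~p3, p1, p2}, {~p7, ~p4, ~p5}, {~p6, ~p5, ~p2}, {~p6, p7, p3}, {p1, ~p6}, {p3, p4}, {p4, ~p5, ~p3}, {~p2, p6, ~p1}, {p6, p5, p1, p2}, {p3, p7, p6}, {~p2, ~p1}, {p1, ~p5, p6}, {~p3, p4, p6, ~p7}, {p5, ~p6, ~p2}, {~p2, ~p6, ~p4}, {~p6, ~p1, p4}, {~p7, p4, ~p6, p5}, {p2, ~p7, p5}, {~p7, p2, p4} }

Branch on p1: set p1 = 1.
From the singleton clause (~p2), p2 = 0.
Branch on p3: set p3 = 1.
Branch on p4: set p4 = 1.
Branch on p7: set p7 = 0.
Every clause is now satisfied; p5, p6 are unconstrained.
A satisfying assignment: p1: 1, p2: 0, p3: 1, p4: 1, p5: 1, p6: 1, p7: 0.

Yes, satisfiable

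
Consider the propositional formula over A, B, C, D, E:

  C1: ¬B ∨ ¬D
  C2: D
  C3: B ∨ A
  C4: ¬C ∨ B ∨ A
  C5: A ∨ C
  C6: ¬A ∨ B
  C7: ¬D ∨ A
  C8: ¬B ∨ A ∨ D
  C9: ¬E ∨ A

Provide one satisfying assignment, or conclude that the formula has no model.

From the singleton clause (D), D = True.
From the singleton clause (¬B), B = False.
From the singleton clause (A), A = True.
That conflicts with the unit clause (¬A).

UNSATISFIABLE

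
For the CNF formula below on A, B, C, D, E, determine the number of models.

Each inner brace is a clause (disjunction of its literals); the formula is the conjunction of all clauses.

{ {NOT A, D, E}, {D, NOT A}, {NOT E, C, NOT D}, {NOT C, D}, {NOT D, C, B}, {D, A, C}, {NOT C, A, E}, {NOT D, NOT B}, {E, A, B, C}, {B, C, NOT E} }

3

There are 2^5 = 32 truth assignments over (A, B, C, D, E).
Split on B. With B = true, the clauses containing B are satisfied and NOT B drops from the rest; 0 of the 2^4 = 16 assignments to the other variables satisfy what remains.
With B = false, by the same count on the reduced clause set, 3 assignments work.
Total: 0 + 3 = 3.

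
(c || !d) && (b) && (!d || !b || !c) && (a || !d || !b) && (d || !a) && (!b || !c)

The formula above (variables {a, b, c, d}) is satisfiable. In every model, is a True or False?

Suppose a = true.
From the singleton clause (b), b = true.
From the singleton clause (d), d = true.
From the singleton clause (c), c = true.
But (!c) is also a unit clause — contradiction.
So every satisfying assignment has a = False.

False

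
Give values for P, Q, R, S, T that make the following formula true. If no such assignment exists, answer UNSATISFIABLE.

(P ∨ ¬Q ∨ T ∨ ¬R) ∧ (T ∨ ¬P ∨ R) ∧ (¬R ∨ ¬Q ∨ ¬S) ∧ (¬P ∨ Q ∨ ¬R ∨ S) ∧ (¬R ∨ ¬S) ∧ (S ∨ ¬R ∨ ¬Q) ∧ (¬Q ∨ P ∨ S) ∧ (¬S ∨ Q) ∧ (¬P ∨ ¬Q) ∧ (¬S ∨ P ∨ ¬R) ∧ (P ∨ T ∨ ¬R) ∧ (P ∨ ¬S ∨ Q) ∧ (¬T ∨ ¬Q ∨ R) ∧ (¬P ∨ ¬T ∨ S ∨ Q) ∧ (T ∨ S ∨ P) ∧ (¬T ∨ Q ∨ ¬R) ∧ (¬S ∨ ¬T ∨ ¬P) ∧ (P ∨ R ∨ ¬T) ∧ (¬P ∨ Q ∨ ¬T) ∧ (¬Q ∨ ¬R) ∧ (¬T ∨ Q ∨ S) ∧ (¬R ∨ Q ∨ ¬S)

P: False,  Q: True,  R: False,  S: True,  T: False

Suppose R = False.
Suppose T = False.
From the singleton clause (¬P), P = False.
From the singleton clause (S), S = True.
From the singleton clause (Q), Q = True.
All clauses are satisfied.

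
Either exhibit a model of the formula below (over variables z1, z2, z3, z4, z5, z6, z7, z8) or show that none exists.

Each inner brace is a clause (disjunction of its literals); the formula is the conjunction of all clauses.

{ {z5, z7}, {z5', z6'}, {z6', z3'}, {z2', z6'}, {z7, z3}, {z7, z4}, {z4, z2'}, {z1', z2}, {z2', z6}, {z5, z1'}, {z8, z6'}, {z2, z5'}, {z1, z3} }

z1=0, z2=0, z3=1, z4=0, z5=0, z6=0, z7=1, z8=1

Case z5 = 0:
The clause (z7) is unit, so z7 = 1.
The clause (z1') is unit, so z1 = 0.
The clause (z3) is unit, so z3 = 1.
The clause (z6') is unit, so z6 = 0.
The clause (z2') is unit, so z2 = 0.
All clauses hold; z4, z8 can take either value.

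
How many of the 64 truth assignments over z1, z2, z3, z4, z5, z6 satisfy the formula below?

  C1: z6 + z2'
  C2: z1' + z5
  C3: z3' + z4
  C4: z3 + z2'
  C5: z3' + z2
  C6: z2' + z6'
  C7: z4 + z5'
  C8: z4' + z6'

5

There are 2^6 = 64 truth assignments over (z1, z2, z3, z4, z5, z6).
Split on z2. With z2 = 1, the clauses containing z2 are satisfied and z2' drops from the rest; 0 of the 2^5 = 32 assignments to the other variables satisfy what remains.
With z2 = 0, by the same count on the reduced clause set, 5 assignments work.
Total: 0 + 5 = 5.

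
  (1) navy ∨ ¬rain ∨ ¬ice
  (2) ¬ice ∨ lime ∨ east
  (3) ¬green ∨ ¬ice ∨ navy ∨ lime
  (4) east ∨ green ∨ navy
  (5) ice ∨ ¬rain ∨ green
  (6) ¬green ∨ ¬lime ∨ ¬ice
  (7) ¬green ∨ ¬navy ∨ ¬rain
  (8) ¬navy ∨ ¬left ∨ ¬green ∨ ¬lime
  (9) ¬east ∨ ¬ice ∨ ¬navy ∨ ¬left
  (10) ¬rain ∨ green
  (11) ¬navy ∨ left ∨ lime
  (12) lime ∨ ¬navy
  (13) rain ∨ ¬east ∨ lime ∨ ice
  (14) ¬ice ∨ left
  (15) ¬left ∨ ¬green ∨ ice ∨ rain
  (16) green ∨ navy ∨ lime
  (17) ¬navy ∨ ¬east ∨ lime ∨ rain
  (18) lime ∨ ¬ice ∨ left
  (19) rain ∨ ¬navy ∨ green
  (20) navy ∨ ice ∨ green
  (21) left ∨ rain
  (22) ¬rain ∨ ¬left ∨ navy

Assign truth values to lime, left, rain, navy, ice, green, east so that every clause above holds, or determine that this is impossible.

Branch on rain: set rain = True.
The clause (green) is unit, so green = True.
The clause (¬navy) is unit, so navy = False.
The clause (¬ice) is unit, so ice = False.
The clause (¬left) is unit, so left = False.
All clauses hold; lime, east can take either value.

lime ↦ False; left ↦ False; rain ↦ True; navy ↦ False; ice ↦ False; green ↦ True; east ↦ True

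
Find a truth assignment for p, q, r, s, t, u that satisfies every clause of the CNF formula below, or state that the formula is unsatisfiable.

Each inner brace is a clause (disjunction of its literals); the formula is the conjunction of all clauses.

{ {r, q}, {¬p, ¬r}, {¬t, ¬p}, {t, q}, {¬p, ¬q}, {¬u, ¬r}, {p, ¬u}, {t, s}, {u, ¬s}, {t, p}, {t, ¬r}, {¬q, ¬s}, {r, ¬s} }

p: False,  q: True,  r: False,  s: False,  t: True,  u: False

Suppose r = False.
The clause (q) is unit, so q = True.
The clause (¬p) is unit, so p = False.
The clause (¬u) is unit, so u = False.
The clause (¬s) is unit, so s = False.
The clause (t) is unit, so t = True.
Every clause now holds.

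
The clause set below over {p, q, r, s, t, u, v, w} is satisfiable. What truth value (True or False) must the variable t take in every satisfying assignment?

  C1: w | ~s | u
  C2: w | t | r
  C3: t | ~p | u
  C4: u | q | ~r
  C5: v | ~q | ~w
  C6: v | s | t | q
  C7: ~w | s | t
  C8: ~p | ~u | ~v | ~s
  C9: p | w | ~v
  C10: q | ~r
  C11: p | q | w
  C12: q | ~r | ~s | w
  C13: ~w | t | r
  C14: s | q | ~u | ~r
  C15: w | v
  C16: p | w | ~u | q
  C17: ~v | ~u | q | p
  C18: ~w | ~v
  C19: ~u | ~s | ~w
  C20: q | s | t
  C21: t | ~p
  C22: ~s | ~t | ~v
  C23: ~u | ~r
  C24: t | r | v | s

True

Suppose t = 0.
The clause (~p) is unit, so p = 0.
Case w = 1:
The clause (s) is unit, so s = 1.
The clause (r) is unit, so r = 1.
The clause (q) is unit, so q = 1.
The clause (v) is unit, so v = 1.
But (~v) is also a unit clause — contradiction.
That branch fails; take w = 0 instead.
The clause (r) is unit, so r = 1.
The clause (~v) is unit, so v = 0.
But (v) is also a unit clause — contradiction.
Both values of w lead to a conflict.
So every satisfying assignment has t = True.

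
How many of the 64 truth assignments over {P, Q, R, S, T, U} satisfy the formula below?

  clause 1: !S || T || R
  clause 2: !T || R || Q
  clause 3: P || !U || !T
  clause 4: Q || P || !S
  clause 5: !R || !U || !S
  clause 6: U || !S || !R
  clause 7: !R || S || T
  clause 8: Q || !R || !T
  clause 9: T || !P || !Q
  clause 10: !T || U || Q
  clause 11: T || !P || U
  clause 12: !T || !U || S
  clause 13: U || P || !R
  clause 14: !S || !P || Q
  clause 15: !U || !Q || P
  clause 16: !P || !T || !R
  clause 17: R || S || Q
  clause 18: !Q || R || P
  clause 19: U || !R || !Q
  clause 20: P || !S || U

There are 2^6 = 64 truth assignments over (P, Q, R, S, T, U).
Split on R. With R = true, the clauses containing R are satisfied and !R drops from the rest; 0 of the 2^5 = 32 assignments to the other variables satisfy what remains.
With R = false, by the same count on the reduced clause set, 3 assignments work.
(One model: P=T, Q=T, R=F, S=F, T=T, U=F.)
Total: 0 + 3 = 3.

3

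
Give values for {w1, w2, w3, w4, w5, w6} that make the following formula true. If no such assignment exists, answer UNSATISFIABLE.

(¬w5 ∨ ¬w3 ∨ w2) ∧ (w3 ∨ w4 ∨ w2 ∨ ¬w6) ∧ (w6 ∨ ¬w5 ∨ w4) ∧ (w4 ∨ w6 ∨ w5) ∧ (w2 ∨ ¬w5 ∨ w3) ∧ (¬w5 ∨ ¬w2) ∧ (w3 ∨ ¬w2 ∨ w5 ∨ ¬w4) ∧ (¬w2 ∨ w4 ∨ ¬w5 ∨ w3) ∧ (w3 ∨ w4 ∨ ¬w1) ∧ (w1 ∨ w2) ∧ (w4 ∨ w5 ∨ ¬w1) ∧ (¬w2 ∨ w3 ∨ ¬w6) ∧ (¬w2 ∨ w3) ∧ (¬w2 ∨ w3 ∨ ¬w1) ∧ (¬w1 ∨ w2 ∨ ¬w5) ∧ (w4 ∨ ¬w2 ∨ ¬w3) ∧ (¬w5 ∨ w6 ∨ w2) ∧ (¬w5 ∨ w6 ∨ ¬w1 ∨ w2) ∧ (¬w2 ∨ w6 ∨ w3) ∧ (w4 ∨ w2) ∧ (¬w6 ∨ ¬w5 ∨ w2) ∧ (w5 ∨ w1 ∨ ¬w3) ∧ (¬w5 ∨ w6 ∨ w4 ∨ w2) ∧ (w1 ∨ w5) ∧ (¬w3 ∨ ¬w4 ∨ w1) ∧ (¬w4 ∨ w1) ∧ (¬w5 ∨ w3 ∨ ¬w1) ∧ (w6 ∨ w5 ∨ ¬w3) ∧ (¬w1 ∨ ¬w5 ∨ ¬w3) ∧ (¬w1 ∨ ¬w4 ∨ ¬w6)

w1=True,  w2=False,  w3=False,  w4=True,  w5=False,  w6=False

Case w5 = False:
Unit clause (w1) forces w1 = True.
Unit clause (w4) forces w4 = True.
Unit clause (¬w6) forces w6 = False.
Unit clause (¬w3) forces w3 = False.
Unit clause (¬w2) forces w2 = False.
All clauses are satisfied.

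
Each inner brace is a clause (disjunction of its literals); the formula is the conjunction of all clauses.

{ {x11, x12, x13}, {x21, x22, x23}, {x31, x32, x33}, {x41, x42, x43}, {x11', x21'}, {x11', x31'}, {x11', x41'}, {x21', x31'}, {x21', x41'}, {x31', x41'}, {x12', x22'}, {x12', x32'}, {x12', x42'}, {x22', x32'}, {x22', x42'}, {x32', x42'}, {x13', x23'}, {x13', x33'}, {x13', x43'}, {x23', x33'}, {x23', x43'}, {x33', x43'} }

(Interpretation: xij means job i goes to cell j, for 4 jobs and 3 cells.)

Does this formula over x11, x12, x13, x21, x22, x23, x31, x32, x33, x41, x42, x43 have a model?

Suppose x11 = 0.
Suppose x12 = 1.
(x22') alone gives x22 = 0.
(x32') alone gives x32 = 0.
(x42') alone gives x42 = 0.
Suppose x21 = 1.
(x31') alone gives x31 = 0.
(x33) alone gives x33 = 1.
(x41') alone gives x41 = 0.
(x43) alone gives x43 = 1.
That conflicts with the unit clause (x43').
Backtrack on x21: now try x21 = 0.
(x23) alone gives x23 = 1.
(x13') alone gives x13 = 0.
(x33') alone gives x33 = 0.
(x31) alone gives x31 = 1.
(x41') alone gives x41 = 0.
(x43) alone gives x43 = 1.
That conflicts with the unit clause (x43').
Both values of x21 lead to a conflict.
Backtrack on x12: now try x12 = 0.
(x13) alone gives x13 = 1.
(x23') alone gives x23 = 0.
(x33') alone gives x33 = 0.
(x43') alone gives x43 = 0.
Suppose x21 = 1.
(x31') alone gives x31 = 0.
(x32) alone gives x32 = 1.
(x41') alone gives x41 = 0.
(x42) alone gives x42 = 1.
That conflicts with the unit clause (x42').
Backtrack on x21: now try x21 = 0.
(x22) alone gives x22 = 1.
(x32') alone gives x32 = 0.
(x31) alone gives x31 = 1.
(x41') alone gives x41 = 0.
(x42) alone gives x42 = 1.
That conflicts with the unit clause (x42').
Both values of x21 lead to a conflict.
Both values of x12 lead to a conflict.
Backtrack on x11: now try x11 = 1.
(x21') alone gives x21 = 0.
(x31') alone gives x31 = 0.
(x41') alone gives x41 = 0.
Suppose x22 = 1.
(x12') alone gives x12 = 0.
(x32') alone gives x32 = 0.
(x33) alone gives x33 = 1.
(x42') alone gives x42 = 0.
(x43) alone gives x43 = 1.
That conflicts with the unit clause (x43').
Backtrack on x22: now try x22 = 0.
(x23) alone gives x23 = 1.
(x13') alone gives x13 = 0.
(x33') alone gives x33 = 0.
(x32) alone gives x32 = 1.
(x12') alone gives x12 = 0.
(x42') alone gives x42 = 0.
(x43) alone gives x43 = 1.
That conflicts with the unit clause (x43').
Both values of x22 lead to a conflict.
Both values of x11 lead to a conflict.
No assignment satisfies every clause.

No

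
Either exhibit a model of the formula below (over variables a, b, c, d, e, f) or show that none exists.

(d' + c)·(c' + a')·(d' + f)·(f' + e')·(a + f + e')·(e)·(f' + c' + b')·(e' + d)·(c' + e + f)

UNSATISFIABLE

(e) alone gives e = 1.
(f') alone gives f = 0.
(d') alone gives d = 0.
But (d) is also a unit clause — contradiction.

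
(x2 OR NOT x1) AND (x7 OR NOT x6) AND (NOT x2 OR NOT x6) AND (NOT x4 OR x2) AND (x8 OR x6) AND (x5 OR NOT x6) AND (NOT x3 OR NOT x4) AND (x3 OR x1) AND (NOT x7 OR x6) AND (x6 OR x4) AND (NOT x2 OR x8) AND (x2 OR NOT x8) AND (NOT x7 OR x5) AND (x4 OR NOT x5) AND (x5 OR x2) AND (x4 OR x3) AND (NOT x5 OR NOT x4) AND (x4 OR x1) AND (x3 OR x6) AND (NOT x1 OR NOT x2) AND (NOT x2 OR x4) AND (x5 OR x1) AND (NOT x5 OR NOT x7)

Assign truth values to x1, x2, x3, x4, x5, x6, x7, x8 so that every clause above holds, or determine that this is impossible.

Case x2 = true:
From the singleton clause (NOT x6), x6 = false.
From the singleton clause (x8), x8 = true.
From the singleton clause (NOT x7), x7 = false.
From the singleton clause (x4), x4 = true.
From the singleton clause (NOT x3), x3 = false.
But (x3) is also a unit clause — contradiction.
Undo x2 and try x2 = false.
From the singleton clause (NOT x1), x1 = false.
From the singleton clause (NOT x4), x4 = false.
But (x4) is also a unit clause — contradiction.
Either choice for x2 ends in contradiction.

UNSATISFIABLE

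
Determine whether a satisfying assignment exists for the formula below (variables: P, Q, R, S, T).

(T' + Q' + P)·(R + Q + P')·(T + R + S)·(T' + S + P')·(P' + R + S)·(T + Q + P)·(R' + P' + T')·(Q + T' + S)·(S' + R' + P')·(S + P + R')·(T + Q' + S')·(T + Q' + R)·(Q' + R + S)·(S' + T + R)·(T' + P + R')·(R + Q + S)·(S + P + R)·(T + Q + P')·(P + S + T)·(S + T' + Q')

Try T = 1.
Try Q = 0.
(S) alone gives S = 1.
Try R = 0.
(P') alone gives P = 0.
All clauses are satisfied.
A satisfying assignment: P: 0; Q: 0; R: 0; S: 1; T: 1.

Yes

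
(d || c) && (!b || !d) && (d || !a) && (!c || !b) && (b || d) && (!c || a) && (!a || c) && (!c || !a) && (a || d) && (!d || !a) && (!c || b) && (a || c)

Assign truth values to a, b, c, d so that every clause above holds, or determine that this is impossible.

UNSATISFIABLE

Branch on d: set d = true.
The clause (!b) is unit, so b = false.
The clause (!a) is unit, so a = false.
The clause (!c) is unit, so c = false.
That conflicts with the unit clause (c).
So d must be the other value — set d = false.
The clause (c) is unit, so c = true.
The clause (!a) is unit, so a = false.
That conflicts with the unit clause (a).
Both values of d lead to a conflict.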